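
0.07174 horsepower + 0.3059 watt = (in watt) 53.8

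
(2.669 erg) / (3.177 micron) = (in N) 0.08401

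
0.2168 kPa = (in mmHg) 1.626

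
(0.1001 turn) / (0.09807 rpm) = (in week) 0.0001013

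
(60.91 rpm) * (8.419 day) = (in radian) 4.64e+06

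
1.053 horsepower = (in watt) 785.2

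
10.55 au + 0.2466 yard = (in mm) 1.578e+15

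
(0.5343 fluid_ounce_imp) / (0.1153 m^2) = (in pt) 0.3732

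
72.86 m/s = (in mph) 163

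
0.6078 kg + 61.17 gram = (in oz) 23.6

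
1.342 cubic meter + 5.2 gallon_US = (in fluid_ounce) 4.604e+04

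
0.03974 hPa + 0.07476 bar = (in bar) 0.0748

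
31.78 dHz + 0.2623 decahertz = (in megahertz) 5.801e-06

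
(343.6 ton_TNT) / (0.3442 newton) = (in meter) 4.177e+12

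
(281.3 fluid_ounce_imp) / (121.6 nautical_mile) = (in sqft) 3.82e-07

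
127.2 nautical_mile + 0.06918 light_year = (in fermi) 6.545e+29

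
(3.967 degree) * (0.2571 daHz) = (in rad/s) 0.178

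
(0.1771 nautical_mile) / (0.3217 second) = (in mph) 2281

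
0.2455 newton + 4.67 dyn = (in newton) 0.2455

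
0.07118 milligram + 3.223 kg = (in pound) 7.105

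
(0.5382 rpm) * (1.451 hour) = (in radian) 294.4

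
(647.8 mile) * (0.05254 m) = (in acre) 13.54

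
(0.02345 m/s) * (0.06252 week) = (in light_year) 9.372e-14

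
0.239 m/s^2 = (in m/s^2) 0.239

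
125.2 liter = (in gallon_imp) 27.54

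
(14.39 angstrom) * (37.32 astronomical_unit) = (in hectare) 0.8034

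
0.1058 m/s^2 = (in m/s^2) 0.1058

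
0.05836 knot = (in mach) 8.817e-05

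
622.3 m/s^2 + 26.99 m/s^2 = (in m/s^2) 649.3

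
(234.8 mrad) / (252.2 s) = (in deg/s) 0.05334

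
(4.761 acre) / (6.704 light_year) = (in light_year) 3.211e-29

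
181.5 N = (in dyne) 1.815e+07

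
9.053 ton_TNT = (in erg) 3.788e+17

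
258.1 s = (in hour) 0.07169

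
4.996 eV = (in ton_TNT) 1.913e-28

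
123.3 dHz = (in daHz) 1.233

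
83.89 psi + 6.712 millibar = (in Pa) 5.791e+05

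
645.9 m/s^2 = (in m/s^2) 645.9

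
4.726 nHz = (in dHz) 4.726e-08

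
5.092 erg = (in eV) 3.178e+12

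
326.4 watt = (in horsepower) 0.4377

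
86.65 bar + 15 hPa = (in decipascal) 8.666e+07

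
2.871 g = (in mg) 2871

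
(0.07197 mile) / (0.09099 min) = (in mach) 0.06231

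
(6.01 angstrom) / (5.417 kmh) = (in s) 3.994e-10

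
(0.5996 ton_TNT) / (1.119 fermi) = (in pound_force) 5.04e+23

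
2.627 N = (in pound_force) 0.5906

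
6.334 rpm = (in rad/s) 0.6633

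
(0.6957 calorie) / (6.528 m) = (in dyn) 4.459e+04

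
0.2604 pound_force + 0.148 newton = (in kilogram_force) 0.1332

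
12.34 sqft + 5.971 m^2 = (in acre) 0.001759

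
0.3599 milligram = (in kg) 3.599e-07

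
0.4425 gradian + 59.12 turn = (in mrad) 3.715e+05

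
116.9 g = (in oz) 4.124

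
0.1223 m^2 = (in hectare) 1.223e-05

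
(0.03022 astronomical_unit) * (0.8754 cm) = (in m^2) 3.958e+07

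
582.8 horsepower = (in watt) 4.346e+05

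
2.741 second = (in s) 2.741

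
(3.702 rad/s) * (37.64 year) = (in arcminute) 1.511e+13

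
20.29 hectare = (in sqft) 2.184e+06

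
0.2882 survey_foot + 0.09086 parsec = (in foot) 9.198e+15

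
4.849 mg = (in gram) 0.004849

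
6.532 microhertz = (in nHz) 6532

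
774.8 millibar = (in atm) 0.7647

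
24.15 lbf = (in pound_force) 24.15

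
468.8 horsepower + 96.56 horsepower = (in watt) 4.216e+05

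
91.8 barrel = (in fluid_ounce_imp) 5.137e+05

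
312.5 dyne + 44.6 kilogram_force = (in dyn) 4.374e+07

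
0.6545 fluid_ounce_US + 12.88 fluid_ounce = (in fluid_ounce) 13.53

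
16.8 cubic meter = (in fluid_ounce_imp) 5.913e+05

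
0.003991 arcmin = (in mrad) 0.001161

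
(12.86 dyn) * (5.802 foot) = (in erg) 2274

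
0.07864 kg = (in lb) 0.1734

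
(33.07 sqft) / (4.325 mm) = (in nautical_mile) 0.3836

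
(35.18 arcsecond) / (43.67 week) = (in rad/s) 6.458e-12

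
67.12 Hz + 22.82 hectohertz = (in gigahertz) 2.349e-06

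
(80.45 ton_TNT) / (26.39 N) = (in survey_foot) 4.185e+10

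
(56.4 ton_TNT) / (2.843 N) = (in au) 0.5548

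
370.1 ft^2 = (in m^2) 34.38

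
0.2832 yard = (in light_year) 2.737e-17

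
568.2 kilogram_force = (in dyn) 5.572e+08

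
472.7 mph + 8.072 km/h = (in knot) 415.1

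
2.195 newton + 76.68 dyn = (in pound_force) 0.4936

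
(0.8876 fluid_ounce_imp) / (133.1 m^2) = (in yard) 2.072e-07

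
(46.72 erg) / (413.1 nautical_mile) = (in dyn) 6.107e-07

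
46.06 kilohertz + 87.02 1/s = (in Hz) 4.615e+04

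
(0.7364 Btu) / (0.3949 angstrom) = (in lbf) 4.423e+12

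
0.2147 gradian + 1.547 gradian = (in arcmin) 95.13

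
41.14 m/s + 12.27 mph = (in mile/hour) 104.3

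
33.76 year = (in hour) 2.957e+05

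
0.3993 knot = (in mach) 0.0006033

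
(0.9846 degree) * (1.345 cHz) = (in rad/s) 0.0002311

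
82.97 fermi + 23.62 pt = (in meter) 0.008333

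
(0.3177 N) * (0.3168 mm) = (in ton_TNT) 2.406e-14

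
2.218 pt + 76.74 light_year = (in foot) 2.382e+18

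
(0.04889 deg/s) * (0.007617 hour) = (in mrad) 23.4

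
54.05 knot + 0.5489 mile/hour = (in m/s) 28.05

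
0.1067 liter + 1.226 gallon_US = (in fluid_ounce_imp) 167.1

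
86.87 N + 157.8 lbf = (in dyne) 7.888e+07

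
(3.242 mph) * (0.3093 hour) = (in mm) 1.614e+06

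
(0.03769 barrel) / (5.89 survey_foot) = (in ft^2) 0.03593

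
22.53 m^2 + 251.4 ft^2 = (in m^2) 45.89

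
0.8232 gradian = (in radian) 0.01293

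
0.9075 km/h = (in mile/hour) 0.5639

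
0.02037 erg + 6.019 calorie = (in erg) 2.518e+08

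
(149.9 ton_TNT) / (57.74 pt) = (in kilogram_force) 3.14e+12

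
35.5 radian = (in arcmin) 1.22e+05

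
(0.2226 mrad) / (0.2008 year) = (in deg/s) 2.014e-09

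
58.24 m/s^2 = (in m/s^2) 58.24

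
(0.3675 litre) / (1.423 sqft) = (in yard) 0.00304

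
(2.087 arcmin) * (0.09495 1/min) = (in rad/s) 9.607e-07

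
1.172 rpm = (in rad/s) 0.1227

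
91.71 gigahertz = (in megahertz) 9.171e+04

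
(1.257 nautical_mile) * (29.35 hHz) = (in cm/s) 6.833e+08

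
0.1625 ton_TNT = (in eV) 4.244e+27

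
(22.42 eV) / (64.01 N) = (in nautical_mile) 3.03e-23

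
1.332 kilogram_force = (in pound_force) 2.937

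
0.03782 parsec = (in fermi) 1.167e+30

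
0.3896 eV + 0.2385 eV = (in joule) 1.006e-19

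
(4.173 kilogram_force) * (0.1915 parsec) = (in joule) 2.418e+17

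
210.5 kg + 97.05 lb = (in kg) 254.5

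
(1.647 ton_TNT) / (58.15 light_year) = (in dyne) 0.001253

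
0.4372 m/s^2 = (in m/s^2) 0.4372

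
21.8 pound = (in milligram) 9.888e+06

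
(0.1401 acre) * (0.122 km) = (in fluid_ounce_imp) 2.434e+09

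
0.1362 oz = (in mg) 3861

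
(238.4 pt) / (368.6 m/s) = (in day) 2.641e-09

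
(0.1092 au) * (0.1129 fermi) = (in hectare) 1.844e-10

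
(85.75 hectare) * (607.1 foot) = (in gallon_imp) 3.49e+10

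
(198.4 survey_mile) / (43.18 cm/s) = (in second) 7.394e+05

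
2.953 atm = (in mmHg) 2244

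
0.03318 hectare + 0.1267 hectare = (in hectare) 0.1599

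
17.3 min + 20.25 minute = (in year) 7.144e-05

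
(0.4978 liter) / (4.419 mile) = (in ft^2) 7.534e-07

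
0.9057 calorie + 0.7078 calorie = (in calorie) 1.613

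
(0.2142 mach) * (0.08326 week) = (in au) 2.455e-05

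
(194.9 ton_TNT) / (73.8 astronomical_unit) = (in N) 0.07386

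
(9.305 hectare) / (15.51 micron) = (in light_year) 6.341e-07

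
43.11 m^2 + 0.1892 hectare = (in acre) 0.4782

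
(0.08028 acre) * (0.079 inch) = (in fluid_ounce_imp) 2.294e+04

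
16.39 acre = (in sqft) 7.139e+05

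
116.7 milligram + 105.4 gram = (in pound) 0.2326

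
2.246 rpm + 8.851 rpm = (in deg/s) 66.58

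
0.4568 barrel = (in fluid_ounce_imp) 2556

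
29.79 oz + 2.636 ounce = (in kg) 0.9193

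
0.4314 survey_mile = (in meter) 694.3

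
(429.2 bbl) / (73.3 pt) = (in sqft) 2.84e+04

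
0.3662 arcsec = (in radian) 1.775e-06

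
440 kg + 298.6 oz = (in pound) 988.7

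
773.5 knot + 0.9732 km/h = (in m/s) 398.2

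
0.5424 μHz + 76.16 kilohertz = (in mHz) 7.616e+07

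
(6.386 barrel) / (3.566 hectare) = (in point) 0.08071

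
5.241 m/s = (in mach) 0.01539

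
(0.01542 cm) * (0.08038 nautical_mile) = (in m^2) 0.02295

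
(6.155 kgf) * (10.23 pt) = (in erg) 2.178e+06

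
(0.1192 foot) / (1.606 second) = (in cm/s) 2.262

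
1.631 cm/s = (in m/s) 0.01631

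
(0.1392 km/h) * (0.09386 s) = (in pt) 10.29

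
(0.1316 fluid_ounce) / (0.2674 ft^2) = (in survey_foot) 0.000514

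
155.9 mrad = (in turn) 0.02481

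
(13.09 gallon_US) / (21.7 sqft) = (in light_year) 2.598e-18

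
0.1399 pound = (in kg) 0.06346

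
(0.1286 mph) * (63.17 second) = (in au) 2.428e-11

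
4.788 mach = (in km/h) 5869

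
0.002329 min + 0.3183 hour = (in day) 0.01326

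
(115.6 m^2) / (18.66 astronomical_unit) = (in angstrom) 0.4141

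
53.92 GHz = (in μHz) 5.392e+16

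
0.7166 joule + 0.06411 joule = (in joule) 0.7807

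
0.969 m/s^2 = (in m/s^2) 0.969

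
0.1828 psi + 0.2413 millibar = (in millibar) 12.84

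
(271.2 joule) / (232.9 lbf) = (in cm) 26.18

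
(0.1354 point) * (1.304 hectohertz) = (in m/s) 0.006229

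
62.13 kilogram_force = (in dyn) 6.093e+07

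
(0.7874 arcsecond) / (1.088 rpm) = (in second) 3.351e-05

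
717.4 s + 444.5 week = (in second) 2.688e+08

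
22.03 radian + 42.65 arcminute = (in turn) 3.508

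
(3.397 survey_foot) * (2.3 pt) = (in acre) 2.076e-07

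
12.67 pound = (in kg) 5.747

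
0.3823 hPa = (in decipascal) 382.3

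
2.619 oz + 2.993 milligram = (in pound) 0.1637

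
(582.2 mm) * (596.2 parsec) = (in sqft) 1.153e+20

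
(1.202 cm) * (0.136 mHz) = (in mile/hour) 3.657e-06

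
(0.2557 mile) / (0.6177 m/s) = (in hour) 0.1851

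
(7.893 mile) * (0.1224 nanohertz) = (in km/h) 5.597e-06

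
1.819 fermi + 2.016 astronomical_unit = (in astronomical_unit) 2.016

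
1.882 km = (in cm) 1.882e+05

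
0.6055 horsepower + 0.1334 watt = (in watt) 451.7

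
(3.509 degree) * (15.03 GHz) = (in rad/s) 9.205e+08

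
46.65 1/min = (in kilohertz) 0.0007775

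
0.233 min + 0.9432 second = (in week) 2.467e-05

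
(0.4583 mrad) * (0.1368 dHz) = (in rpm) 5.987e-05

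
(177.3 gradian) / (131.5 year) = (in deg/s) 3.848e-08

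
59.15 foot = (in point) 5.111e+04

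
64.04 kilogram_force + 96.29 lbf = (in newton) 1056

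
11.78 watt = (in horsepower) 0.0158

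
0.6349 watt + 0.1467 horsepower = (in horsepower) 0.1476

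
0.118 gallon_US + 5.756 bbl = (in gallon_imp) 201.4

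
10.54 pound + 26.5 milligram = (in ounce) 168.6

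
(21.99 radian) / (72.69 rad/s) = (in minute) 0.005042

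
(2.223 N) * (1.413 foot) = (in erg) 9.574e+06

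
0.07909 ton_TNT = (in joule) 3.309e+08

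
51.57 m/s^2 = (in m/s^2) 51.57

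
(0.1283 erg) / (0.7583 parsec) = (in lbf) 1.233e-25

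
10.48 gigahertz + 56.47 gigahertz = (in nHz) 6.695e+19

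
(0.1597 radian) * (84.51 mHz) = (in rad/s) 0.0135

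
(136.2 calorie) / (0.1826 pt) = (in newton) 8.846e+06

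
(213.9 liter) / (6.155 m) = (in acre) 8.587e-06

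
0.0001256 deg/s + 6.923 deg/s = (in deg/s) 6.923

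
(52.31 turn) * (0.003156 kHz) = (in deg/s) 5.943e+04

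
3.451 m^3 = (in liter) 3451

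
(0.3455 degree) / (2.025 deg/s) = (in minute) 0.002844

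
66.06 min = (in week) 0.006554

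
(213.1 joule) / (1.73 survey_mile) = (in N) 0.07654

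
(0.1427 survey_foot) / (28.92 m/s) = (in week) 2.487e-09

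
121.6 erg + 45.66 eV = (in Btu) 1.153e-08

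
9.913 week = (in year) 0.1901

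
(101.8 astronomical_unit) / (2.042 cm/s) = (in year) 2.365e+07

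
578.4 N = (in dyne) 5.784e+07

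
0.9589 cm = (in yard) 0.01049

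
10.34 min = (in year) 1.967e-05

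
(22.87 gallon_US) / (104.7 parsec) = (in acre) 6.622e-24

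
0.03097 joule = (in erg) 3.097e+05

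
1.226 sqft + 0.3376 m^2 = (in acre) 0.0001116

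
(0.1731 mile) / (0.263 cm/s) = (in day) 1.226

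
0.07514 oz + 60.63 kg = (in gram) 6.063e+04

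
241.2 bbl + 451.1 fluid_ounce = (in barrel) 241.3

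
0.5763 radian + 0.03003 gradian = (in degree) 33.05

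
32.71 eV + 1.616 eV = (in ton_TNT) 1.314e-27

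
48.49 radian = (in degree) 2778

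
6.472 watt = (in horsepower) 0.008679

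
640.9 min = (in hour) 10.68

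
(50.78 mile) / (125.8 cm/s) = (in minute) 1083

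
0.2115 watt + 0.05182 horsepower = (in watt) 38.85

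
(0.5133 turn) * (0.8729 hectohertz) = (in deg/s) 1.613e+04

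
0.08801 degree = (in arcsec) 316.8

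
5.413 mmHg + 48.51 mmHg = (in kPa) 7.189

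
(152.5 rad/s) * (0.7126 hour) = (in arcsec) 8.069e+10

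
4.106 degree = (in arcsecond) 1.478e+04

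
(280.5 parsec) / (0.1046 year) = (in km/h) 9.446e+12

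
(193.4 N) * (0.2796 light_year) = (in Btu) 4.849e+14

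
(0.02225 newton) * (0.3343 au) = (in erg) 1.113e+16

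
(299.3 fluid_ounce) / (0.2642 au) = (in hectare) 2.24e-17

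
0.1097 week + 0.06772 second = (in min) 1106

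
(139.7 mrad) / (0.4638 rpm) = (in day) 3.329e-05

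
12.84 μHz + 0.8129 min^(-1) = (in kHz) 1.356e-05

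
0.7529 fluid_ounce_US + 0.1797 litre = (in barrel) 0.00127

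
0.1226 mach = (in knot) 81.15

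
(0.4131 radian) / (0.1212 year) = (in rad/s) 1.081e-07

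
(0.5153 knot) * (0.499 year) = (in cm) 4.172e+08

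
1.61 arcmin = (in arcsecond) 96.6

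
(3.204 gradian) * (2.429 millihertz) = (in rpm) 0.001167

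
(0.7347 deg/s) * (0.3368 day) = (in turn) 59.39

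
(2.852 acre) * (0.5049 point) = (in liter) 2056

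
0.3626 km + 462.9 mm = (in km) 0.3631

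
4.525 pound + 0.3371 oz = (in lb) 4.546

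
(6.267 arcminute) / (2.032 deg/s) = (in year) 1.63e-09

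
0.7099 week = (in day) 4.969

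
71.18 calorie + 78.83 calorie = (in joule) 627.6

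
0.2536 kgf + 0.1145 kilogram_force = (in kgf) 0.3681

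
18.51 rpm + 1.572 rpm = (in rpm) 20.08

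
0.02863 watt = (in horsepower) 3.839e-05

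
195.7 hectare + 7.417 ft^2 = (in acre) 483.6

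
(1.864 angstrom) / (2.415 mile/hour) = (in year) 5.475e-18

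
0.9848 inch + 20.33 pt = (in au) 2.151e-13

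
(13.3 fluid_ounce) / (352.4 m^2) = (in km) 1.116e-09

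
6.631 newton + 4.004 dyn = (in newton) 6.631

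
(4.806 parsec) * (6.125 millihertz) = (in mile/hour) 2.032e+15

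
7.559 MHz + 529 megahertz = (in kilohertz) 5.366e+05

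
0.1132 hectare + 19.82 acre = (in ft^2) 8.755e+05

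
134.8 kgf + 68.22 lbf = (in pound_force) 365.4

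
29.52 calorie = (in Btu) 0.1171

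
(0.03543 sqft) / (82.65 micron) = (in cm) 3983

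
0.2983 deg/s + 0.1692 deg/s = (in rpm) 0.07792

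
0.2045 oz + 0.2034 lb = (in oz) 3.459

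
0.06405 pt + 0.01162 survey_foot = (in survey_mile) 2.215e-06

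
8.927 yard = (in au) 5.457e-11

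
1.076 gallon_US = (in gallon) 1.076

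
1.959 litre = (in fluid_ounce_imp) 68.95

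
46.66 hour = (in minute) 2800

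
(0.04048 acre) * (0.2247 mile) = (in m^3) 5.924e+04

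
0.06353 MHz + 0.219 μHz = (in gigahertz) 6.353e-05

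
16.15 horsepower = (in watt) 1.204e+04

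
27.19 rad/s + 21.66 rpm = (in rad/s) 29.46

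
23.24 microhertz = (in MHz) 2.324e-11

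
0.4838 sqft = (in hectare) 4.495e-06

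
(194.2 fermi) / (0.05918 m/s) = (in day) 3.798e-17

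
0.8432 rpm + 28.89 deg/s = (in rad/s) 0.5925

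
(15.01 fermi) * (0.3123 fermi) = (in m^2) 4.688e-30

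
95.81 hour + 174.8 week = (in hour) 2.946e+04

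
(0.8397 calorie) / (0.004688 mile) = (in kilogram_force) 0.04749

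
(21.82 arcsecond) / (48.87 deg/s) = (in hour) 3.445e-08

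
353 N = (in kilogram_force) 36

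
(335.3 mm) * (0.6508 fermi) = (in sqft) 2.349e-15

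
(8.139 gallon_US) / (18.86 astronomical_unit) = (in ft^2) 1.175e-13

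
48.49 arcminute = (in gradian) 0.898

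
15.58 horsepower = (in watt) 1.162e+04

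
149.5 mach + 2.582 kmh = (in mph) 1.139e+05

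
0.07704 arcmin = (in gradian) 0.001427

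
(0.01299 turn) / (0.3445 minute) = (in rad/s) 0.003949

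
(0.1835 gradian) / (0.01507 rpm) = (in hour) 0.0005074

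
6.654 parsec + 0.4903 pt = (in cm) 2.053e+19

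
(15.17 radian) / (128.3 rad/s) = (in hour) 3.284e-05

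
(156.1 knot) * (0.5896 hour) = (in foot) 5.592e+05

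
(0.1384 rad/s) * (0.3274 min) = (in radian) 2.719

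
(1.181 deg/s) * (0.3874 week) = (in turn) 768.6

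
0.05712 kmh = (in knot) 0.03084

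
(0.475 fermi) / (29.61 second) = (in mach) 4.711e-20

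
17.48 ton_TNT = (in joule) 7.314e+10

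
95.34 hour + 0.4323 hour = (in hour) 95.77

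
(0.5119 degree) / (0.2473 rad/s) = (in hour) 1.004e-05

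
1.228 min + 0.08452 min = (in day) 0.0009115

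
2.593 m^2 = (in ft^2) 27.91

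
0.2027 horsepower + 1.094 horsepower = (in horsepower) 1.297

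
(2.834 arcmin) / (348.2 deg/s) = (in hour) 3.768e-08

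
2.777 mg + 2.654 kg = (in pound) 5.851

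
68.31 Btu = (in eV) 4.498e+23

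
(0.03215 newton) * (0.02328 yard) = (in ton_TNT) 1.636e-13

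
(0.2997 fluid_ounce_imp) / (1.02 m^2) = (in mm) 0.008348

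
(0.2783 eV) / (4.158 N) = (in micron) 1.072e-14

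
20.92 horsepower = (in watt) 1.56e+04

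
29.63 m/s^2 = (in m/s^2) 29.63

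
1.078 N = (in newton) 1.078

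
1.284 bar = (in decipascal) 1.284e+06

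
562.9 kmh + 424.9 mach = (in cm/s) 1.448e+07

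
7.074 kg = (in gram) 7074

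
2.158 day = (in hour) 51.79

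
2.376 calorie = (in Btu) 0.009422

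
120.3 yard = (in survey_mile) 0.06835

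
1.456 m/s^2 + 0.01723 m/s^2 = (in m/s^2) 1.473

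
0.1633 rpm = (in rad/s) 0.0171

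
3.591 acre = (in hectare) 1.453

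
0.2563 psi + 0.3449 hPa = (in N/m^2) 1802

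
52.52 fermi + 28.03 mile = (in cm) 4.511e+06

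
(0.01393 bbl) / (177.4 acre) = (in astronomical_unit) 2.062e-20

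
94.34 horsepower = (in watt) 7.035e+04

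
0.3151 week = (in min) 3176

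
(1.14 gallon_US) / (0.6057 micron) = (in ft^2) 7.669e+04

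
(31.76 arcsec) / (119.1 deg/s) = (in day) 8.573e-10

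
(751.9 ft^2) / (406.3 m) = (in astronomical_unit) 1.149e-12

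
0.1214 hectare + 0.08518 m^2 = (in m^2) 1214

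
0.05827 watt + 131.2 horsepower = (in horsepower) 131.2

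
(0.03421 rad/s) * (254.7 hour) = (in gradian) 1.997e+06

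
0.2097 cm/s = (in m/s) 0.002097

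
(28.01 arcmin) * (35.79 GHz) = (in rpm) 2.785e+09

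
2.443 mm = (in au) 1.633e-14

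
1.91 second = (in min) 0.03183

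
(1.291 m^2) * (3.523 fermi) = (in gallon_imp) 1e-12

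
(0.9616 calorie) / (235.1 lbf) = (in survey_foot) 0.01262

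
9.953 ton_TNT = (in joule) 4.164e+10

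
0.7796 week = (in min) 7858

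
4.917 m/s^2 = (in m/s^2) 4.917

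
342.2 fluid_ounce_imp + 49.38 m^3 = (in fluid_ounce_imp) 1.738e+06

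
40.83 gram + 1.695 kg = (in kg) 1.736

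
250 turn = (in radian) 1571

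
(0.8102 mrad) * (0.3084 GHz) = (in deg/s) 1.432e+07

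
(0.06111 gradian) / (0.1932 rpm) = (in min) 0.0007908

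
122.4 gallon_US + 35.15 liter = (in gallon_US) 131.7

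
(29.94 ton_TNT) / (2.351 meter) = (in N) 5.328e+10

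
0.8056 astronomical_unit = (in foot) 3.954e+11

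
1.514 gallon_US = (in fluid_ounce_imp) 201.7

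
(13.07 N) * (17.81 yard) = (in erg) 2.129e+09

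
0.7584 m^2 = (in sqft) 8.163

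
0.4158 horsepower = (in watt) 310.1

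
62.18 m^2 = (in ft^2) 669.3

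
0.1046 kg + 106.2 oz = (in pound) 6.868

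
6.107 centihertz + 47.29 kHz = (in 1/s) 4.729e+04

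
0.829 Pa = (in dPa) 8.29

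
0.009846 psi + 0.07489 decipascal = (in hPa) 0.6789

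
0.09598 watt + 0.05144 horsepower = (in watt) 38.45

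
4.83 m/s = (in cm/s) 483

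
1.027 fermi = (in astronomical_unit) 6.865e-27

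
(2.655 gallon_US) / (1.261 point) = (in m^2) 22.59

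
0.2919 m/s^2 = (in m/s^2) 0.2919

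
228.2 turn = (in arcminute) 4.929e+06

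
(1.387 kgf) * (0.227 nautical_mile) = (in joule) 5718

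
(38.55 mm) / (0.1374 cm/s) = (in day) 0.0003247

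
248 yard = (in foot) 744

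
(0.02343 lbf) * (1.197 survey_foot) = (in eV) 2.373e+17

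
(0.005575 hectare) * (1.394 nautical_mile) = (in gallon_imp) 3.166e+07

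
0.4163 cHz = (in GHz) 4.163e-12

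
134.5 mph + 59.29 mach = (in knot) 3.936e+04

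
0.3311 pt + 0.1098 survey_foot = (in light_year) 3.55e-18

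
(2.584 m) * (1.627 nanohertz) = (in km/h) 1.514e-08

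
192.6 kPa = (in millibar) 1926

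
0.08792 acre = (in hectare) 0.03558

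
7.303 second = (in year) 2.316e-07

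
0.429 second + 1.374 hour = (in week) 0.008179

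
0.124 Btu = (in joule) 130.8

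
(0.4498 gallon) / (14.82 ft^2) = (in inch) 0.04869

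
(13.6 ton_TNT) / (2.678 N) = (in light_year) 2.246e-06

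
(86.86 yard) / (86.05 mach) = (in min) 4.518e-05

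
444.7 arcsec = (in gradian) 0.1373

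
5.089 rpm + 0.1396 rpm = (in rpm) 5.229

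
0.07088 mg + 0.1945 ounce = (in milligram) 5514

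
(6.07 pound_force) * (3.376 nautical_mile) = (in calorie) 4.035e+04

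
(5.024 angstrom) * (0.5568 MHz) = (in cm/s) 0.02797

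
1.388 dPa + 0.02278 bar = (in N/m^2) 2278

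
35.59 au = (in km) 5.324e+09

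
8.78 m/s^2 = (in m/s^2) 8.78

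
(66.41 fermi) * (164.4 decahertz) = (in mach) 3.206e-13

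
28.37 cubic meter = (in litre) 2.837e+04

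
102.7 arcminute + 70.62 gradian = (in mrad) 1139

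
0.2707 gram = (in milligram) 270.7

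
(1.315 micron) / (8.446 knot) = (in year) 9.597e-15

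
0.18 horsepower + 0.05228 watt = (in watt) 134.3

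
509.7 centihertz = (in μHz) 5.097e+06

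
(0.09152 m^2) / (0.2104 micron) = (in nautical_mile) 234.9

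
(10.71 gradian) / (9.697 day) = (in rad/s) 2.008e-07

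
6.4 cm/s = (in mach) 0.000188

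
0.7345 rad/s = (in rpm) 7.014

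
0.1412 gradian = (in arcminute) 7.625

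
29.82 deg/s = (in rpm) 4.97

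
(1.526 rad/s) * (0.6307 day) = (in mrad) 8.316e+07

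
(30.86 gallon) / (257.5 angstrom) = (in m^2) 4.537e+06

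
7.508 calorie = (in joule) 31.41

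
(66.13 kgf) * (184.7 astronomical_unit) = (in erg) 1.792e+23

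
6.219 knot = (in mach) 0.009396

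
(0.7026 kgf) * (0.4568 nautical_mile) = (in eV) 3.638e+22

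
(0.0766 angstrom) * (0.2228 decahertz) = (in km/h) 6.144e-11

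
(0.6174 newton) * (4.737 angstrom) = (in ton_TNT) 6.99e-20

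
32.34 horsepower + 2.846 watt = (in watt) 2.412e+04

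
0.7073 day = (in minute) 1019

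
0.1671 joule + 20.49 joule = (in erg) 2.066e+08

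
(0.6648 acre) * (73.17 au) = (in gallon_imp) 6.478e+18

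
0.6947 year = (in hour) 6086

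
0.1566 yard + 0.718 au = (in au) 0.718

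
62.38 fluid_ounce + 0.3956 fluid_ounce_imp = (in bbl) 0.01167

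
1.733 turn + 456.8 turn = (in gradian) 1.834e+05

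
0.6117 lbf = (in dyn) 2.721e+05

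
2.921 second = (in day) 3.381e-05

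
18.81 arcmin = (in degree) 0.3135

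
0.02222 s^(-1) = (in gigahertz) 2.222e-11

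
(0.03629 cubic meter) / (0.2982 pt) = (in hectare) 0.0345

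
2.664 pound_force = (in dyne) 1.185e+06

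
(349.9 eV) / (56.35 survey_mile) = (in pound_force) 1.39e-22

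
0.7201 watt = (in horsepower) 0.0009657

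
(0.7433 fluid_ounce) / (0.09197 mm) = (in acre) 5.906e-05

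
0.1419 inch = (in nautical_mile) 1.946e-06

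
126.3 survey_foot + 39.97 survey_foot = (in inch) 1995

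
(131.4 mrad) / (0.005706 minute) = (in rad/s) 0.3838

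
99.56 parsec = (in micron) 3.072e+24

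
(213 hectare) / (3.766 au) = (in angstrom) 3.781e+04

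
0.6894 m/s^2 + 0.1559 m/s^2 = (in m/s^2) 0.8453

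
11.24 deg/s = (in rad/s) 0.1962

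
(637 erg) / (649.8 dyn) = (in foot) 0.03216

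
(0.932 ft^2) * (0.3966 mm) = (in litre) 0.03434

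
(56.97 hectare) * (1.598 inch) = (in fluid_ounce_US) 7.819e+08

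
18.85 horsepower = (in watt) 1.406e+04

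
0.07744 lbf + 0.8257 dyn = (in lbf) 0.07744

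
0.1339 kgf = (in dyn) 1.313e+05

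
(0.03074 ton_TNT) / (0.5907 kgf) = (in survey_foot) 7.284e+07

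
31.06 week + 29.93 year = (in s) 9.627e+08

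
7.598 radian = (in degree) 435.3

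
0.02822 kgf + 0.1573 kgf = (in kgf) 0.1855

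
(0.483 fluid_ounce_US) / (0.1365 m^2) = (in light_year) 1.106e-20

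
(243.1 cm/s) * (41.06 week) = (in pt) 1.711e+11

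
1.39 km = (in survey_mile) 0.8637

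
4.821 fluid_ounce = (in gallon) 0.03766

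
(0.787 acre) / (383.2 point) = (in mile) 14.64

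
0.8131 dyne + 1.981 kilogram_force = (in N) 19.43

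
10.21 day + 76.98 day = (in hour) 2093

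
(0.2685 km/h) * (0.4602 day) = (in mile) 1.843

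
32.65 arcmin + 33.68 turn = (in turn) 33.68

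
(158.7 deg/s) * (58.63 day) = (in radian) 1.403e+07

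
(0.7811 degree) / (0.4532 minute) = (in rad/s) 0.0005014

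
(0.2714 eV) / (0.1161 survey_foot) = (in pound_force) 2.762e-19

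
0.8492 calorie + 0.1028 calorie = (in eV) 2.486e+19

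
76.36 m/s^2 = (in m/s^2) 76.36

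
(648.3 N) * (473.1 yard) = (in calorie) 6.703e+04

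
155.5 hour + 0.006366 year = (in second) 7.606e+05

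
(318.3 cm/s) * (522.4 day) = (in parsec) 4.656e-09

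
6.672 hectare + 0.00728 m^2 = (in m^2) 6.672e+04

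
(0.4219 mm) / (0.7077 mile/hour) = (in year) 4.229e-11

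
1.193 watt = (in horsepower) 0.0016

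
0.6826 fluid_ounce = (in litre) 0.02019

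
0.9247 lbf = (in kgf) 0.4194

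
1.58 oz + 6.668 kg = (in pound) 14.8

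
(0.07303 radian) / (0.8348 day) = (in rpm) 9.669e-06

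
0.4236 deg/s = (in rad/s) 0.007393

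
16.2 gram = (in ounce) 0.5714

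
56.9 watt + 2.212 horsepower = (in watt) 1706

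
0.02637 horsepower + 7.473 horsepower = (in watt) 5592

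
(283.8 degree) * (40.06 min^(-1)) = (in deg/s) 189.5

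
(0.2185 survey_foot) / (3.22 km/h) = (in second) 0.07446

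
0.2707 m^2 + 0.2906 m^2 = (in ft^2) 6.042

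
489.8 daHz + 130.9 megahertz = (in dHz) 1.309e+09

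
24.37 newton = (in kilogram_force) 2.485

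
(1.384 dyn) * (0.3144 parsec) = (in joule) 1.343e+11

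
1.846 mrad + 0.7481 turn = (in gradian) 299.4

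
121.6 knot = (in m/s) 62.56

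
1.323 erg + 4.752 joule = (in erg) 4.752e+07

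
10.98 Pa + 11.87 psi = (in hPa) 818.5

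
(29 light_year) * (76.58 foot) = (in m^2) 6.404e+18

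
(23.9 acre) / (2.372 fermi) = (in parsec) 1321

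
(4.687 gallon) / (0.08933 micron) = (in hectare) 19.86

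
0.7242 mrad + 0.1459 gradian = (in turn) 0.00048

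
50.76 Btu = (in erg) 5.355e+11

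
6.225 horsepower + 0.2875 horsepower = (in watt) 4856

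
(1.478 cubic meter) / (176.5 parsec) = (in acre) 6.706e-23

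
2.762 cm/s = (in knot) 0.05369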